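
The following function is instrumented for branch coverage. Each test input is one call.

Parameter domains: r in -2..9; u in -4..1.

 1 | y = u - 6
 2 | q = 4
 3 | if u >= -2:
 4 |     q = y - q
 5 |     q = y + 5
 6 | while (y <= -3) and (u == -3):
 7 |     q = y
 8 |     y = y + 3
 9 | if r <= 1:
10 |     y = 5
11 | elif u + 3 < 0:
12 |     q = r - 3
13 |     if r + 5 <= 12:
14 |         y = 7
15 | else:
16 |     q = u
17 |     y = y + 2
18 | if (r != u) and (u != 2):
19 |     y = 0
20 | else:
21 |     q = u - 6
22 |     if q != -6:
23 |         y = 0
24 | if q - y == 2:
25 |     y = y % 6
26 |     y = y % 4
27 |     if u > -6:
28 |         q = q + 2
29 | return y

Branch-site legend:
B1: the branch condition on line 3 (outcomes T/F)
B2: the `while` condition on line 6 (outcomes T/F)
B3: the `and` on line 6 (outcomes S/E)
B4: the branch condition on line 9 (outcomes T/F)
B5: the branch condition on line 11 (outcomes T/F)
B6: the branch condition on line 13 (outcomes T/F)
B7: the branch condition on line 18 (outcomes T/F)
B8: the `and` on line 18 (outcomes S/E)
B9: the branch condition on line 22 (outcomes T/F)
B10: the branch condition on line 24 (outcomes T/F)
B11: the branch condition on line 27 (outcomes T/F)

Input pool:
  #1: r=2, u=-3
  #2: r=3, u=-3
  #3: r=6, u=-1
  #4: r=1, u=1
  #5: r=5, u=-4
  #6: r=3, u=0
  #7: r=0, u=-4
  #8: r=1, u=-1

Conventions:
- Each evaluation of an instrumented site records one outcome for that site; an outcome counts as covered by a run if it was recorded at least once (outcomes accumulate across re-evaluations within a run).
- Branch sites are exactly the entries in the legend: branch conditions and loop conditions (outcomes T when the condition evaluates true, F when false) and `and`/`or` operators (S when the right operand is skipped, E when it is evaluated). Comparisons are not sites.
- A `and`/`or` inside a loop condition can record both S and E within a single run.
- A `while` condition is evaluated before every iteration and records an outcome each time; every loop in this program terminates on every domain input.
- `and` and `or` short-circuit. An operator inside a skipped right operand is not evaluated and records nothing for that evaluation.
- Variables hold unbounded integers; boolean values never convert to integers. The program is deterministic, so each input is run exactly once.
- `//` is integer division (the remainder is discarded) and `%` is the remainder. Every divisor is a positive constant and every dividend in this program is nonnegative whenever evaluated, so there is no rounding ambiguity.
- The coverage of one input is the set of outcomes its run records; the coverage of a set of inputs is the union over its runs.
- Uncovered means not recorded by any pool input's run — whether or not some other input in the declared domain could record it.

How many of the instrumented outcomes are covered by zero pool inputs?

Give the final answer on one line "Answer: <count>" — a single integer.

input #1, r=2, u=-3: outcomes B1=F, B2=T, B2=F, B3=S, B3=E, B4=F, B5=F, B7=T, B8=E, B10=F
input #2, r=3, u=-3: outcomes B1=F, B2=T, B2=F, B3=S, B3=E, B4=F, B5=F, B7=T, B8=E, B10=F
input #3, r=6, u=-1: outcomes B1=T, B2=F, B3=E, B4=F, B5=F, B7=T, B8=E, B10=F
input #4, r=1, u=1: outcomes B1=T, B2=F, B3=E, B4=T, B7=F, B8=S, B9=T, B10=F
input #5, r=5, u=-4: outcomes B1=F, B2=F, B3=E, B4=F, B5=T, B6=T, B7=T, B8=E, B10=T, B11=T
input #6, r=3, u=0: outcomes B1=T, B2=F, B3=E, B4=F, B5=F, B7=T, B8=E, B10=F
input #7, r=0, u=-4: outcomes B1=F, B2=F, B3=E, B4=T, B7=T, B8=E, B10=F
input #8, r=1, u=-1: outcomes B1=T, B2=F, B3=E, B4=T, B7=T, B8=E, B10=F
union over the pool: B1=T, B1=F, B2=T, B2=F, B3=S, B3=E, B4=T, B4=F, B5=T, B5=F, B6=T, B7=T, B7=F, B8=S, B8=E, B9=T, B10=T, B10=F, B11=T
uncovered (3 of 22): B6=F, B9=F, B11=F

Answer: 3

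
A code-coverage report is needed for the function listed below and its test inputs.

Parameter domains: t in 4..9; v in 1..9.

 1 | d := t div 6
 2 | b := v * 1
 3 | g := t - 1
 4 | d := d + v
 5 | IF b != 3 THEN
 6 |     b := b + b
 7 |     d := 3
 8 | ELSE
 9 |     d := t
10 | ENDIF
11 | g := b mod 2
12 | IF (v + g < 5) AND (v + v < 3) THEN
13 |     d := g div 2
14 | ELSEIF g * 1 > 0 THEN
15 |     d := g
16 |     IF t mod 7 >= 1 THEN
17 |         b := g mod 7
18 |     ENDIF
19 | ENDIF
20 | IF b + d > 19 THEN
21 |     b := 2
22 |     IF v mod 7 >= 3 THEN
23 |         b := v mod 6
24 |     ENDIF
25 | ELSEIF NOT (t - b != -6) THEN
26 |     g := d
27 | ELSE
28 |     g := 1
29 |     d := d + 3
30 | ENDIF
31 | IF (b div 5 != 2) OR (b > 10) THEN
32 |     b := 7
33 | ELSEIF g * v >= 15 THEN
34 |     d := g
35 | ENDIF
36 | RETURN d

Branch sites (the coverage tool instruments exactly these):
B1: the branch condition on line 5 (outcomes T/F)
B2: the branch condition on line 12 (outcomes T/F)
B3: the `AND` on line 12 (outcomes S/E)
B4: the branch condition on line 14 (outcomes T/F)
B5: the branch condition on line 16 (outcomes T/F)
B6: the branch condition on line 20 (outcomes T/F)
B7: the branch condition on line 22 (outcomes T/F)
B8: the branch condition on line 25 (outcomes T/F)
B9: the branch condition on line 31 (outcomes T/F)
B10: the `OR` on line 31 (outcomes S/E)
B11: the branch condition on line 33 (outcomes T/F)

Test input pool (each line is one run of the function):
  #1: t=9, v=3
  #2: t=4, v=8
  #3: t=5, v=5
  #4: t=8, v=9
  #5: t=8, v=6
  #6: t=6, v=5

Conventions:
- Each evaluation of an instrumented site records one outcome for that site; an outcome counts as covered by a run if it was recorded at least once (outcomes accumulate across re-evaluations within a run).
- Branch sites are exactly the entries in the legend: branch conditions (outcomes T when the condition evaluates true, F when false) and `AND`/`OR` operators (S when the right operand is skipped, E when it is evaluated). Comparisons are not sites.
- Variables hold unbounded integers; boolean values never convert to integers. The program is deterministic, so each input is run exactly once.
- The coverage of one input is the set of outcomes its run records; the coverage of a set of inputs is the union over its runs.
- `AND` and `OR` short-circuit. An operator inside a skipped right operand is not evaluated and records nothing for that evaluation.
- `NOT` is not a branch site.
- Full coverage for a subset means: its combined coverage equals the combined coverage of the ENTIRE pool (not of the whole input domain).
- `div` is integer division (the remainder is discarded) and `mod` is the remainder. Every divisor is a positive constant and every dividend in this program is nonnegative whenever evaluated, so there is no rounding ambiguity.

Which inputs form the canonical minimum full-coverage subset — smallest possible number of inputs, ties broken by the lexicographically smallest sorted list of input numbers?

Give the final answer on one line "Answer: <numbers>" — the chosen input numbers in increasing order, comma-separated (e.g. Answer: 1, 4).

test 1 (t=9, v=3) fires B1->F, B3->E, B2->F, B4->T, B5->T, B6->F, B8->F, B10->S, B9->T; hits B1=F, B2=F, B3=E, B4=T, B5=T, B6=F, B8=F, B9=T, B10=S
test 2 (t=4, v=8) fires B1->T, B3->S, B2->F, B4->F, B6->F, B8->F, B10->S, B9->T; hits B1=T, B2=F, B3=S, B4=F, B6=F, B8=F, B9=T, B10=S
test 3 (t=5, v=5) fires B1->T, B3->S, B2->F, B4->F, B6->F, B8->F, B10->E, B9->F, B11->F; hits B1=T, B2=F, B3=S, B4=F, B6=F, B8=F, B9=F, B10=E, B11=F
test 4 (t=8, v=9) fires B1->T, B3->S, B2->F, B4->F, B6->T, B7->F, B10->S, B9->T; hits B1=T, B2=F, B3=S, B4=F, B6=T, B7=F, B9=T, B10=S
test 5 (t=8, v=6) fires B1->T, B3->S, B2->F, B4->F, B6->F, B8->F, B10->E, B9->T; hits B1=T, B2=F, B3=S, B4=F, B6=F, B8=F, B9=T, B10=E
test 6 (t=6, v=5) fires B1->T, B3->S, B2->F, B4->F, B6->F, B8->F, B10->E, B9->F, B11->F; hits B1=T, B2=F, B3=S, B4=F, B6=F, B8=F, B9=F, B10=E, B11=F
the full pool covers 17 outcomes: B1=T, B1=F, B2=F, B3=S, B3=E, B4=T, B4=F, B5=T, B6=T, B6=F, B7=F, B8=F, B9=T, B9=F, B10=S, B10=E, B11=F
no size-1 subset reaches all 17 outcomes (best union: 9/17)
no size-2 subset reaches all 17 outcomes (best union: 15/17)
inputs {1, 3, 4} (size 3) cover everything; no size-3 subset with a lexicographically smaller index list covers all 17

Answer: 1, 3, 4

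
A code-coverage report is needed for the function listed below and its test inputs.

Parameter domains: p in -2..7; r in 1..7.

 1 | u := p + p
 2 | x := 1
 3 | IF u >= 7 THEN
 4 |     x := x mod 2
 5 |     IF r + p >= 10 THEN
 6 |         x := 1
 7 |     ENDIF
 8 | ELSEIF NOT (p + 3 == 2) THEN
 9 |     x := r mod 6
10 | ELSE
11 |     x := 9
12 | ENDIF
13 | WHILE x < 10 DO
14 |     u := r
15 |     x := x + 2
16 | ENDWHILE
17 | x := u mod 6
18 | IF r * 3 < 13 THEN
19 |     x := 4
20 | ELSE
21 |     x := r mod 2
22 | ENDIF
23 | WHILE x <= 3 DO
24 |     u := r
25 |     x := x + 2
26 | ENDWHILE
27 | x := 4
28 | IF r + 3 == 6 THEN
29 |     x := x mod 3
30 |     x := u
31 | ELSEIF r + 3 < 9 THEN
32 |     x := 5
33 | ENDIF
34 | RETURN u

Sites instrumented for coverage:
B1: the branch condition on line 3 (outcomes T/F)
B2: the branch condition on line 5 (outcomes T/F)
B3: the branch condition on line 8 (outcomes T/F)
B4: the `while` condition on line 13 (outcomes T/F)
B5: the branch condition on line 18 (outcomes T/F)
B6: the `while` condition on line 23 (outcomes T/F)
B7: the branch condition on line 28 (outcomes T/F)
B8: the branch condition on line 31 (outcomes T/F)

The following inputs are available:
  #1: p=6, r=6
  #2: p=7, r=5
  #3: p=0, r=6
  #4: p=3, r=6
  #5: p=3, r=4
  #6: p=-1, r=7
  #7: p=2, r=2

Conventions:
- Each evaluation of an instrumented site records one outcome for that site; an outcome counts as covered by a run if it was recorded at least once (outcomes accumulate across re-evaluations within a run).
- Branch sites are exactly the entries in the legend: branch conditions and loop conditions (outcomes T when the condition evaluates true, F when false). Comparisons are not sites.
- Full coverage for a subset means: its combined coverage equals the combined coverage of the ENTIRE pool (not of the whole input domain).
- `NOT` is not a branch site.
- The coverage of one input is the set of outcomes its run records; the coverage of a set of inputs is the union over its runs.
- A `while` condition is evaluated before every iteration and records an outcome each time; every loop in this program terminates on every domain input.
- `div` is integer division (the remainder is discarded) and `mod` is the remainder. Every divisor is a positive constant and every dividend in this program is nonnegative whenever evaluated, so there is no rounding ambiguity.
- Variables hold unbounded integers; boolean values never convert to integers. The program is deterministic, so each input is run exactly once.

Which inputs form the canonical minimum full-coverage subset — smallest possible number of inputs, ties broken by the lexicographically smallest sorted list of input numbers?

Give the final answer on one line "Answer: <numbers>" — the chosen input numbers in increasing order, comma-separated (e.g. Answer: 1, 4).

test 1 (p=6, r=6) hits B1=T, B2=T, B4=T, B4=F, B5=F, B6=T, B6=F, B7=F, B8=F
test 2 (p=7, r=5) hits B1=T, B2=T, B4=T, B4=F, B5=F, B6=T, B6=F, B7=F, B8=T
test 3 (p=0, r=6) hits B1=F, B3=T, B4=T, B4=F, B5=F, B6=T, B6=F, B7=F, B8=F
test 4 (p=3, r=6) hits B1=F, B3=T, B4=T, B4=F, B5=F, B6=T, B6=F, B7=F, B8=F
test 5 (p=3, r=4) hits B1=F, B3=T, B4=T, B4=F, B5=T, B6=F, B7=F, B8=T
test 6 (p=-1, r=7) hits B1=F, B3=F, B4=T, B4=F, B5=F, B6=T, B6=F, B7=F, B8=F
test 7 (p=2, r=2) hits B1=F, B3=T, B4=T, B4=F, B5=T, B6=F, B7=F, B8=T
union over all inputs: B1=T, B1=F, B2=T, B3=T, B3=F, B4=T, B4=F, B5=T, B5=F, B6=T, B6=F, B7=F, B8=T, B8=F (14 outcomes)
size 1 is not enough: best union over all size-1 subsets is 9/14
size 2 is not enough: best union over all size-2 subsets is 13/14
inputs {1, 5, 6} (size 3) cover everything; no size-3 subset with a lexicographically smaller index list covers all 14

Answer: 1, 5, 6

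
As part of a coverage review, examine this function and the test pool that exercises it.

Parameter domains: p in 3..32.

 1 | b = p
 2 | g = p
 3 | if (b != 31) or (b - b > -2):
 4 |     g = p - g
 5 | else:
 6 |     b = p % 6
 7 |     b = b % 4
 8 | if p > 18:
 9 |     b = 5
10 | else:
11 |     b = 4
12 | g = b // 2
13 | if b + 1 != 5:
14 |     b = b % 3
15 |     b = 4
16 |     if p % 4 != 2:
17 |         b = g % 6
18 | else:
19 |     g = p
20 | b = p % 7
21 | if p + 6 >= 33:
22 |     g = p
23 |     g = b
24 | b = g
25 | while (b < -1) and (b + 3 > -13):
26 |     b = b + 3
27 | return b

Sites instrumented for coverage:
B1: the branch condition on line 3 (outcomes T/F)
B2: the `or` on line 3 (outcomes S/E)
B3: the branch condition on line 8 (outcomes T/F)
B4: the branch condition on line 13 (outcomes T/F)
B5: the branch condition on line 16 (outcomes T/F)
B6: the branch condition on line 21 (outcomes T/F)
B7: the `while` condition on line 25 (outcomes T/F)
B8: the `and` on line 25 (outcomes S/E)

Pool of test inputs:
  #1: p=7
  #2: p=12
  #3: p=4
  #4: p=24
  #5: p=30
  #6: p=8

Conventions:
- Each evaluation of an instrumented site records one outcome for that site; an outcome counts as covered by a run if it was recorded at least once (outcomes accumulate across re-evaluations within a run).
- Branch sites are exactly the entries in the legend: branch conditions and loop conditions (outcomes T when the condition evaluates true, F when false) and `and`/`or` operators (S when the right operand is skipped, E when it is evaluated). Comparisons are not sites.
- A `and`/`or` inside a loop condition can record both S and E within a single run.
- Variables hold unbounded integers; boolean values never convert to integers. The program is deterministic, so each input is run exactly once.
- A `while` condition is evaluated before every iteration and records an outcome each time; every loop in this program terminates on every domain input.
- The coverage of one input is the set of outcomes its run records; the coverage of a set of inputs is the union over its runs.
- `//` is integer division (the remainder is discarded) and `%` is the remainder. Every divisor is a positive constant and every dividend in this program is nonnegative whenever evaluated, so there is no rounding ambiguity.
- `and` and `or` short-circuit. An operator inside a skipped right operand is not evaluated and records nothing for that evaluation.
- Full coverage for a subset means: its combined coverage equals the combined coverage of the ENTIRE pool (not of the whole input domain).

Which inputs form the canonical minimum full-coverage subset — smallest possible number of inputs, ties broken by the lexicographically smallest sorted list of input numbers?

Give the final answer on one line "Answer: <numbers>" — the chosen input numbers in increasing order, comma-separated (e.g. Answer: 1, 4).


test 1 (p=7) fires B2->S, B1->T, B3->F, B4->F, B6->F, B8->S, B7->F; hits B1=T, B2=S, B3=F, B4=F, B6=F, B7=F, B8=S
test 2 (p=12) fires B2->S, B1->T, B3->F, B4->F, B6->F, B8->S, B7->F; hits B1=T, B2=S, B3=F, B4=F, B6=F, B7=F, B8=S
test 3 (p=4) fires B2->S, B1->T, B3->F, B4->F, B6->F, B8->S, B7->F; hits B1=T, B2=S, B3=F, B4=F, B6=F, B7=F, B8=S
test 4 (p=24) fires B2->S, B1->T, B3->T, B4->T, B5->T, B6->F, B8->S, B7->F; hits B1=T, B2=S, B3=T, B4=T, B5=T, B6=F, B7=F, B8=S
test 5 (p=30) fires B2->S, B1->T, B3->T, B4->T, B5->F, B6->T, B8->S, B7->F; hits B1=T, B2=S, B3=T, B4=T, B5=F, B6=T, B7=F, B8=S
test 6 (p=8) fires B2->S, B1->T, B3->F, B4->F, B6->F, B8->S, B7->F; hits B1=T, B2=S, B3=F, B4=F, B6=F, B7=F, B8=S
union over all inputs: B1=T, B2=S, B3=T, B3=F, B4=T, B4=F, B5=T, B5=F, B6=T, B6=F, B7=F, B8=S (12 outcomes)
size 1 is not enough: best union over all size-1 subsets is 8/12
size 2 is not enough: best union over all size-2 subsets is 11/12
the canonical winner is {1, 4, 5}: size 3, full 12-outcome coverage, earliest index list among size-3 covers
Answer: 1, 4, 5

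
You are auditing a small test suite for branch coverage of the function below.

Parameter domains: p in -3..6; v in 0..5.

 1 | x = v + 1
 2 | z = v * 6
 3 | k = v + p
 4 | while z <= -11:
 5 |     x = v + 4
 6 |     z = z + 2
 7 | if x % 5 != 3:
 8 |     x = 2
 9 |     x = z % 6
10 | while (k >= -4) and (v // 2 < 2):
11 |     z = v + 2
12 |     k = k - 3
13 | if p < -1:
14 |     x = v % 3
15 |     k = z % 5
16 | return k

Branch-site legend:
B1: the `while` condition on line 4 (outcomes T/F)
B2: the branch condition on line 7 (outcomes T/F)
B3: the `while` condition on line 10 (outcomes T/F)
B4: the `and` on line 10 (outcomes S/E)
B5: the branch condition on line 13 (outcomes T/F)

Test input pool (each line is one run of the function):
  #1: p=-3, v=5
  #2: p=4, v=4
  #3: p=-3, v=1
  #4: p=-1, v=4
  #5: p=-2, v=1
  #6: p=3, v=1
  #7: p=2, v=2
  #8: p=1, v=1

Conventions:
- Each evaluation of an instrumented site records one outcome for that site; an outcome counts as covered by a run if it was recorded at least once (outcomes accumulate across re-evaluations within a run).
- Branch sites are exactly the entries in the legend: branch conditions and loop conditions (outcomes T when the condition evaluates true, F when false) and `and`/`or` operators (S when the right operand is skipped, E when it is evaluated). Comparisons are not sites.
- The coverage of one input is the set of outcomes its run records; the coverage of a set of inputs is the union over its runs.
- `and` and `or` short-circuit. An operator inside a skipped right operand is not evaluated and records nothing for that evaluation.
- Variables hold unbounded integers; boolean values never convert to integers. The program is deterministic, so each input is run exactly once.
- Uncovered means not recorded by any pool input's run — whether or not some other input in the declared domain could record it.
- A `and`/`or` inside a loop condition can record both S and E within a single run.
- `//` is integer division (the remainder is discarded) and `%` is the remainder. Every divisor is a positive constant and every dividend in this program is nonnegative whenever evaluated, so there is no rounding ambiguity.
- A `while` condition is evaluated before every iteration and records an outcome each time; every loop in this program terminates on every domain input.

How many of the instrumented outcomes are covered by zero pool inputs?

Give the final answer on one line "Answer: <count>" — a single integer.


input #1, p=-3, v=5: events B1->F, B2->T, B4->E, B3->F, B5->T; outcomes B1=F, B2=T, B3=F, B4=E, B5=T
input #2, p=4, v=4: events B1->F, B2->T, B4->E, B3->F, B5->F; outcomes B1=F, B2=T, B3=F, B4=E, B5=F
input #3, p=-3, v=1: events B1->F, B2->T, B4->E, B3->T, B4->S, B3->F, B5->T; outcomes B1=F, B2=T, B3=T, B3=F, B4=S, B4=E, B5=T
input #4, p=-1, v=4: events B1->F, B2->T, B4->E, B3->F, B5->F; outcomes B1=F, B2=T, B3=F, B4=E, B5=F
input #5, p=-2, v=1: events B1->F, B2->T, B4->E, B3->T, B4->E, B3->T, B4->S, B3->F, B5->T; outcomes B1=F, B2=T, B3=T, B3=F, B4=S, B4=E, B5=T
input #6, p=3, v=1: events B1->F, B2->T, B4->E, B3->T, B4->E, B3->T, B4->E, B3->T, B4->S, B3->F, B5->F; outcomes B1=F, B2=T, B3=T, B3=F, B4=S, B4=E, B5=F
input #7, p=2, v=2: events B1->F, B2->F, B4->E, B3->T, B4->E, B3->T, B4->E, B3->T, B4->S, B3->F, B5->F; outcomes B1=F, B2=F, B3=T, B3=F, B4=S, B4=E, B5=F
input #8, p=1, v=1: events B1->F, B2->T, B4->E, B3->T, B4->E, B3->T, B4->E, B3->T, B4->S, B3->F, B5->F; outcomes B1=F, B2=T, B3=T, B3=F, B4=S, B4=E, B5=F
union over the pool: B1=F, B2=T, B2=F, B3=T, B3=F, B4=S, B4=E, B5=T, B5=F
uncovered (1 of 10): B1=T
Answer: 1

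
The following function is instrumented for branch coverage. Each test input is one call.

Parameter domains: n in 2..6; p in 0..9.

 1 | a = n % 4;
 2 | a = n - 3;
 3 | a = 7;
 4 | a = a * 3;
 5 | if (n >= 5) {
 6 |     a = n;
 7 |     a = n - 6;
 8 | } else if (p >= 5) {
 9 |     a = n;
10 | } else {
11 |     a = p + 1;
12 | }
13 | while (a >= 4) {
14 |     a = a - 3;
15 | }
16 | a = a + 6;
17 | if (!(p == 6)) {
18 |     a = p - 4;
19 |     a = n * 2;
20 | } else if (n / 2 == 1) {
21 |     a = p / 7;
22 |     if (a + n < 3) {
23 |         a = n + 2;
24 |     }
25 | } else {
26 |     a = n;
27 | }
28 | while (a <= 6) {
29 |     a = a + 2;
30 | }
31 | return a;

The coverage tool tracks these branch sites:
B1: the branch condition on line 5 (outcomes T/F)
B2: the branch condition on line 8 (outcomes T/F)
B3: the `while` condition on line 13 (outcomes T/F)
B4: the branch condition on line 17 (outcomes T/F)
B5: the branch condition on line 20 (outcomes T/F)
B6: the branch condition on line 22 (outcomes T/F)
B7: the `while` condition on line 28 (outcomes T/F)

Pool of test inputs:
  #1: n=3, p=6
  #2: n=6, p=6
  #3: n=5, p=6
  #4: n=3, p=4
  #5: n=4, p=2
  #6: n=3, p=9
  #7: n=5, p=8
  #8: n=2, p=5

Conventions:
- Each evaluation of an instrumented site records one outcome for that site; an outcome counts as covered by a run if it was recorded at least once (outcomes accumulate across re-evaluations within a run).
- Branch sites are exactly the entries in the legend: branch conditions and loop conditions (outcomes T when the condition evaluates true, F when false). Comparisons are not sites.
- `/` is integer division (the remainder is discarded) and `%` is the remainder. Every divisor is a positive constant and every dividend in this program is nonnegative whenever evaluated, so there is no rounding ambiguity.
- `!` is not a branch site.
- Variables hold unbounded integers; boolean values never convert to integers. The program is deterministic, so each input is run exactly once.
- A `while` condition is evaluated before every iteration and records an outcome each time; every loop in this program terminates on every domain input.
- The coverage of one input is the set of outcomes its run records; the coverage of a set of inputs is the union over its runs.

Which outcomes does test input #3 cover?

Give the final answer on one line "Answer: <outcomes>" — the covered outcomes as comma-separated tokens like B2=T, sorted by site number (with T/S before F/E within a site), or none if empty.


Tracing the run of input #3 (n=5, p=6):
  B1->T, B3->F, B4->F, B5->F, B7->T, B7->F
distinct outcomes covered: B1=T, B3=F, B4=F, B5=F, B7=T, B7=F
Answer: B1=T, B3=F, B4=F, B5=F, B7=T, B7=F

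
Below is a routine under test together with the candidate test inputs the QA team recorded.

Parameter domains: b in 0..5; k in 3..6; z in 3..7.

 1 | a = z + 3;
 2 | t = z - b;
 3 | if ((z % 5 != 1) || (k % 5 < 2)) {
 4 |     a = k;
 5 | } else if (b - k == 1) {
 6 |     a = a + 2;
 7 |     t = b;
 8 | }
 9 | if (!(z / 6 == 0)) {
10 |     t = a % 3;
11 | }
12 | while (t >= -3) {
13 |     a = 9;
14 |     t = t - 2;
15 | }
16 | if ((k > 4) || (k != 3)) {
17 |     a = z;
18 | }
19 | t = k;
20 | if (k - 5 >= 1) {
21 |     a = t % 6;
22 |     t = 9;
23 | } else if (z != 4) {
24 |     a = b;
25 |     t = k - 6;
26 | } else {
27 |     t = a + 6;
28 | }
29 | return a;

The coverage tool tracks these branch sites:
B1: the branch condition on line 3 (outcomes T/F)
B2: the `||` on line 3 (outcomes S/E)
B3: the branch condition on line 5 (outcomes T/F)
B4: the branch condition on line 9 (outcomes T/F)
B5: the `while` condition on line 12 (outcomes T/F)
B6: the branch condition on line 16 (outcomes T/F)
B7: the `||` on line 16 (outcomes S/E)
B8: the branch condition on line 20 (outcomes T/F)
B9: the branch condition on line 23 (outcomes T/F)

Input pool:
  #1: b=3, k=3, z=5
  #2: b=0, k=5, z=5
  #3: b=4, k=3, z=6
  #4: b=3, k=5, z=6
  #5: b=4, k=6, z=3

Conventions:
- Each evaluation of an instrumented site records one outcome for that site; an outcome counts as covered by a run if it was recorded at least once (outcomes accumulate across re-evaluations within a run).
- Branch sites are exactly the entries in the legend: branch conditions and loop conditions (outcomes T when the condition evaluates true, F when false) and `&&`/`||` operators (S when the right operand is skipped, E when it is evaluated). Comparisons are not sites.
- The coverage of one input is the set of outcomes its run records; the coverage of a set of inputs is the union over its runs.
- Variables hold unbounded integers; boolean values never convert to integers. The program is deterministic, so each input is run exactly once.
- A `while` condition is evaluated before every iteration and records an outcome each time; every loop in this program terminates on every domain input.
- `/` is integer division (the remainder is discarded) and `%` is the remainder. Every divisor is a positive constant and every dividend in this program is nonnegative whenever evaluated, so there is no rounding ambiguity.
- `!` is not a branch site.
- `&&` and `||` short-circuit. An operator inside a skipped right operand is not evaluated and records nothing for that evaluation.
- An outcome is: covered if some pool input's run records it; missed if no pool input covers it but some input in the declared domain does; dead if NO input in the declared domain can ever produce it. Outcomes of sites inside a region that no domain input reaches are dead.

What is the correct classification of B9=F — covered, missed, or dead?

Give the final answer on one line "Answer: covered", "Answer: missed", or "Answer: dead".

no pool input records B9=F
but domain input (b=0, k=3, z=4) does record it -> reachable, so missed

Answer: missed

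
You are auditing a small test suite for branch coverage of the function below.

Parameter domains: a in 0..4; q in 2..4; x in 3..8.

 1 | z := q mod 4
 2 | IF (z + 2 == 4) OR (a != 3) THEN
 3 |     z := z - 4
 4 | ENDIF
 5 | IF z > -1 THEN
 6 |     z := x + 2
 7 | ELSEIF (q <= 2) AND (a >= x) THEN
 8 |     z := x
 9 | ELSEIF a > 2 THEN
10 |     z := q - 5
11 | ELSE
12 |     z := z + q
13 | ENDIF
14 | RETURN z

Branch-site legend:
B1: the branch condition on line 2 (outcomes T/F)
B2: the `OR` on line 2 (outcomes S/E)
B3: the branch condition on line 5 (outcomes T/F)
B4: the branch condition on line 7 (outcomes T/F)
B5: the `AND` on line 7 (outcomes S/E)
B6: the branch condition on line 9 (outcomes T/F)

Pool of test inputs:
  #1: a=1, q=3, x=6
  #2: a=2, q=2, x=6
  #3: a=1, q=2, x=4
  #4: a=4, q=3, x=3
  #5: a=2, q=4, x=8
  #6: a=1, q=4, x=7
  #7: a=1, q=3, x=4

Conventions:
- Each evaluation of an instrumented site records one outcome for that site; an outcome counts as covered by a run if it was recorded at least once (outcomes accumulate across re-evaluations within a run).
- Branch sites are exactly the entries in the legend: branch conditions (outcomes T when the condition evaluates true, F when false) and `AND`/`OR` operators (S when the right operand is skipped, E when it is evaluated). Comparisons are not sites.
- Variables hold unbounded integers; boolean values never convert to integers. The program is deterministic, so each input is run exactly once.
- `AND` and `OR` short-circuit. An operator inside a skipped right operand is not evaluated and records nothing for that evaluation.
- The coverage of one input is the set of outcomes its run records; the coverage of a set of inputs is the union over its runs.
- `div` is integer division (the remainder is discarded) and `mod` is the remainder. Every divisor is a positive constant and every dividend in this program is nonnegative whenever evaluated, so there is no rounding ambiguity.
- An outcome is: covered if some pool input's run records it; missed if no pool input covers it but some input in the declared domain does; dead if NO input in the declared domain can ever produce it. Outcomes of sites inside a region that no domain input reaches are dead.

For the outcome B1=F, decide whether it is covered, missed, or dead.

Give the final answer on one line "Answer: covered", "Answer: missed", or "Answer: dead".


no pool input records B1=F
but domain input (a=3, q=3, x=3) does record it -> reachable, so missed
Answer: missed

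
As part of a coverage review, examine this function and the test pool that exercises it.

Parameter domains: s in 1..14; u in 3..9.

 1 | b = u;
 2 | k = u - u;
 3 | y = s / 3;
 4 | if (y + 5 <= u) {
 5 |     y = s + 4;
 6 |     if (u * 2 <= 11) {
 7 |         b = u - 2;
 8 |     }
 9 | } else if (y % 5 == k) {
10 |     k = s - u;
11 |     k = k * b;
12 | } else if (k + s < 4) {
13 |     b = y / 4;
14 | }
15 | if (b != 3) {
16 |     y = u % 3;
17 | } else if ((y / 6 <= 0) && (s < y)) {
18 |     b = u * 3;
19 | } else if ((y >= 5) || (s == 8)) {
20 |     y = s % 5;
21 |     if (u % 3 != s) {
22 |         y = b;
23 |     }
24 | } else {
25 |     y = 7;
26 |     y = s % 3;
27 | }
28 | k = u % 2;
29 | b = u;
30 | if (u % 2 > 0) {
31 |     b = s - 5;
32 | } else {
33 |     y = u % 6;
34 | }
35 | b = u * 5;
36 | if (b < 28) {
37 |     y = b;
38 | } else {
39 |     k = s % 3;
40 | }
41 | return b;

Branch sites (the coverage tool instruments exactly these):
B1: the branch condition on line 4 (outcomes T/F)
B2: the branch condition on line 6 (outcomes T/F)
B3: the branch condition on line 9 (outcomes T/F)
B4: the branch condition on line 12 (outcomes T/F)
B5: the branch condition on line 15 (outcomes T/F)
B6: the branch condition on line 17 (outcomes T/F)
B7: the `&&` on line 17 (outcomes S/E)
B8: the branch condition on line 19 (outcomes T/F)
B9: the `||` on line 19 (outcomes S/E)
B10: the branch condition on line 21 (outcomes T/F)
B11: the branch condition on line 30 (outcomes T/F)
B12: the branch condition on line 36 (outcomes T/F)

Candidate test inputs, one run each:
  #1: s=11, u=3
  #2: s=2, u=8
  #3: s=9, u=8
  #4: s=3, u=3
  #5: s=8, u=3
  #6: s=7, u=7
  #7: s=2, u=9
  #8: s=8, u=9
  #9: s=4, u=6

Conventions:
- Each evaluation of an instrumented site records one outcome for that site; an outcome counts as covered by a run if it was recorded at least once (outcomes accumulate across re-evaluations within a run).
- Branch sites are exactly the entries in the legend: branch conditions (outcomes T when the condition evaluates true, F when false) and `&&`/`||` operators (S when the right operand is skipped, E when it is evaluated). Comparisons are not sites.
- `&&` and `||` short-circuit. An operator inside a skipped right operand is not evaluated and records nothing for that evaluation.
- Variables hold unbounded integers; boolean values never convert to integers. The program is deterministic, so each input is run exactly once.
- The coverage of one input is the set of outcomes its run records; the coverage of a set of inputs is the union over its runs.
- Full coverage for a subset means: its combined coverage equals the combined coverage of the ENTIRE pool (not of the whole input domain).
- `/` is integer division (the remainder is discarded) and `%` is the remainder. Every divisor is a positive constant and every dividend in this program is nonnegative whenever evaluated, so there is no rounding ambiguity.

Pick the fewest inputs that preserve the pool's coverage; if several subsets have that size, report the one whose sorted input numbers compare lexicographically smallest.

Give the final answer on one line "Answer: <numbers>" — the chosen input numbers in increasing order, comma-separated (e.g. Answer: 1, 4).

input #1, s=11, u=3: events B1->F, B3->F, B4->F, B5->F, B7->E, B6->F, B9->E, B8->F, B11->T, B12->T; outcomes B1=F, B3=F, B4=F, B5=F, B6=F, B7=E, B8=F, B9=E, B11=T, B12=T
input #2, s=2, u=8: events B1->T, B2->F, B5->T, B11->F, B12->F; outcomes B1=T, B2=F, B5=T, B11=F, B12=F
input #3, s=9, u=8: events B1->T, B2->F, B5->T, B11->F, B12->F; outcomes B1=T, B2=F, B5=T, B11=F, B12=F
input #4, s=3, u=3: events B1->F, B3->F, B4->T, B5->T, B11->T, B12->T; outcomes B1=F, B3=F, B4=T, B5=T, B11=T, B12=T
input #5, s=8, u=3: events B1->F, B3->F, B4->F, B5->F, B7->E, B6->F, B9->E, B8->T, B10->T, B11->T, B12->T; outcomes B1=F, B3=F, B4=F, B5=F, B6=F, B7=E, B8=T, B9=E, B10=T, B11=T, B12=T
input #6, s=7, u=7: events B1->T, B2->F, B5->T, B11->T, B12->F; outcomes B1=T, B2=F, B5=T, B11=T, B12=F
input #7, s=2, u=9: events B1->T, B2->F, B5->T, B11->T, B12->F; outcomes B1=T, B2=F, B5=T, B11=T, B12=F
input #8, s=8, u=9: events B1->T, B2->F, B5->T, B11->T, B12->F; outcomes B1=T, B2=F, B5=T, B11=T, B12=F
input #9, s=4, u=6: events B1->T, B2->F, B5->T, B11->F, B12->F; outcomes B1=T, B2=F, B5=T, B11=F, B12=F
the full pool covers 18 outcomes: B1=T, B1=F, B2=F, B3=F, B4=T, B4=F, B5=T, B5=F, B6=F, B7=E, B8=T, B8=F, B9=E, B10=T, B11=T, B11=F, B12=T, B12=F
every size-1 subset falls short of the 18 outcomes (best: 11/18)
every size-2 subset falls short of the 18 outcomes (best: 16/18)
every size-3 subset falls short of the 18 outcomes (best: 17/18)
the canonical winner is {1, 2, 4, 5}: size 4, full 18-outcome coverage, earliest index list among size-4 covers

Answer: 1, 2, 4, 5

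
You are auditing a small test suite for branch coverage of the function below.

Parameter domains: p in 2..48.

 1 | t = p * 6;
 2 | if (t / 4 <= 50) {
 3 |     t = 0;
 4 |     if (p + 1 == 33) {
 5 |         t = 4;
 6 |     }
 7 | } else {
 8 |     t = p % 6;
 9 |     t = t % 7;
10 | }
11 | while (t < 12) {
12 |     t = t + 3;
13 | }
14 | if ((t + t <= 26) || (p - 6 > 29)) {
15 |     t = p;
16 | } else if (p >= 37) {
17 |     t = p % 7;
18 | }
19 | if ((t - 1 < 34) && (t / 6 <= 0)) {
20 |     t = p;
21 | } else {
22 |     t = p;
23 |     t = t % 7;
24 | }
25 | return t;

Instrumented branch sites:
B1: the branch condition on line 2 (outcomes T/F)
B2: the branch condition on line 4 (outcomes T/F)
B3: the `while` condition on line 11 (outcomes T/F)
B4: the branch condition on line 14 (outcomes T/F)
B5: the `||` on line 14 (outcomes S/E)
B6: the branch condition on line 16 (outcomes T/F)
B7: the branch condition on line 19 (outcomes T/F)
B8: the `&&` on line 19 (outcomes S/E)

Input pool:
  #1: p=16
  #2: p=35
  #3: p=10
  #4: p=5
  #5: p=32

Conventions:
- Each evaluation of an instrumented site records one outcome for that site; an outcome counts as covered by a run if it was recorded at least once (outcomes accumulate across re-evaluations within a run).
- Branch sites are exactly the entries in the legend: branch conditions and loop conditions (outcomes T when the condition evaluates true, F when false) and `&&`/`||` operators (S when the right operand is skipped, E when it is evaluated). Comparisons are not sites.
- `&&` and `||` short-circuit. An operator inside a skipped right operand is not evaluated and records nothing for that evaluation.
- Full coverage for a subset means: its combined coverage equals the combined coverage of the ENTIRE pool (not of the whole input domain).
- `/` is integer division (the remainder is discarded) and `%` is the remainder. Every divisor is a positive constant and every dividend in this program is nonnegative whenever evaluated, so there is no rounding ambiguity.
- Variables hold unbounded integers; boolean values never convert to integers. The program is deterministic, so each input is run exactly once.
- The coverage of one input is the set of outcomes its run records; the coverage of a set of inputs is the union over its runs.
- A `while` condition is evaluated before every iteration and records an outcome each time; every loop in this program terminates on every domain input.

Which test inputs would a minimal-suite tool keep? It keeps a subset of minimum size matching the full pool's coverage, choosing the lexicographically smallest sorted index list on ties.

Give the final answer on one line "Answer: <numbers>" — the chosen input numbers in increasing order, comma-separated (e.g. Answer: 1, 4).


run #1 (p=16) runs B1->T, B2->F, B3->T, B3->T, B3->T, B3->T, B3->F, B5->S, B4->T, B8->E, B7->F; records B1=T, B2=F, B3=T, B3=F, B4=T, B5=S, B7=F, B8=E
run #2 (p=35) runs B1->F, B3->T, B3->T, B3->T, B3->F, B5->E, B4->F, B6->F, B8->E, B7->F; records B1=F, B3=T, B3=F, B4=F, B5=E, B6=F, B7=F, B8=E
run #3 (p=10) runs B1->T, B2->F, B3->T, B3->T, B3->T, B3->T, B3->F, B5->S, B4->T, B8->E, B7->F; records B1=T, B2=F, B3=T, B3=F, B4=T, B5=S, B7=F, B8=E
run #4 (p=5) runs B1->T, B2->F, B3->T, B3->T, B3->T, B3->T, B3->F, B5->S, B4->T, B8->E, B7->T; records B1=T, B2=F, B3=T, B3=F, B4=T, B5=S, B7=T, B8=E
run #5 (p=32) runs B1->T, B2->T, B3->T, B3->T, B3->T, B3->F, B5->S, B4->T, B8->E, B7->F; records B1=T, B2=T, B3=T, B3=F, B4=T, B5=S, B7=F, B8=E
union over all inputs: B1=T, B1=F, B2=T, B2=F, B3=T, B3=F, B4=T, B4=F, B5=S, B5=E, B6=F, B7=T, B7=F, B8=E (14 outcomes)
every size-1 subset falls short of the 14 outcomes (best: 8/14)
every size-2 subset falls short of the 14 outcomes (best: 13/14)
size 3: inputs {2, 4, 5} cover all 14 outcomes, and no lexicographically smaller subset of this size does
Answer: 2, 4, 5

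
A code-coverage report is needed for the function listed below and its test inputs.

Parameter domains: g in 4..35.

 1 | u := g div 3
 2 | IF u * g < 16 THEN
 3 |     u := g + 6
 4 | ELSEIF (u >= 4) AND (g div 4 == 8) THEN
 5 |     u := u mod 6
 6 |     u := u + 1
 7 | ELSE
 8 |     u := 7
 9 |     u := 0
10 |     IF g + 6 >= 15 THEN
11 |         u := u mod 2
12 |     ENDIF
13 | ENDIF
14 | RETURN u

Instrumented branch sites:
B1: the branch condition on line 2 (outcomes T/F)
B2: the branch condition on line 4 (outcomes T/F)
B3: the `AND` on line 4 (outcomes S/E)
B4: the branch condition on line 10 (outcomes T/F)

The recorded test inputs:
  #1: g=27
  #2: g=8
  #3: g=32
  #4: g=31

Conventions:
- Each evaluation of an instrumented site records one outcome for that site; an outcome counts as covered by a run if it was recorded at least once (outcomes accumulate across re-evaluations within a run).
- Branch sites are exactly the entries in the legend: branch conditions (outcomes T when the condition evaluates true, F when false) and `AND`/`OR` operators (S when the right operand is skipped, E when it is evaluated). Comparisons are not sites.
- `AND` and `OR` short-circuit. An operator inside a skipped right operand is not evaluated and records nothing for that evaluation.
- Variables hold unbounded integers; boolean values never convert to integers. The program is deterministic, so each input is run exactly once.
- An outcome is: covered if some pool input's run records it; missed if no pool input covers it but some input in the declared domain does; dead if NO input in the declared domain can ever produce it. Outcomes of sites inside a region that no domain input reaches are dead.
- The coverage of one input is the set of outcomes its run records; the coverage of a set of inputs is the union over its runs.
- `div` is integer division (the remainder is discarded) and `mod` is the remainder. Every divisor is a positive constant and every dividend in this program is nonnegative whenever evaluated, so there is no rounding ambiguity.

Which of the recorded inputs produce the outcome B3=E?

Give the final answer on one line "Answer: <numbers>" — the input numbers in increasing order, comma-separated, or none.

input #1 (g=27): hits B3=E
input #2 (g=8): never hits B3=E
input #3 (g=32): hits B3=E
input #4 (g=31): hits B3=E

Answer: 1, 3, 4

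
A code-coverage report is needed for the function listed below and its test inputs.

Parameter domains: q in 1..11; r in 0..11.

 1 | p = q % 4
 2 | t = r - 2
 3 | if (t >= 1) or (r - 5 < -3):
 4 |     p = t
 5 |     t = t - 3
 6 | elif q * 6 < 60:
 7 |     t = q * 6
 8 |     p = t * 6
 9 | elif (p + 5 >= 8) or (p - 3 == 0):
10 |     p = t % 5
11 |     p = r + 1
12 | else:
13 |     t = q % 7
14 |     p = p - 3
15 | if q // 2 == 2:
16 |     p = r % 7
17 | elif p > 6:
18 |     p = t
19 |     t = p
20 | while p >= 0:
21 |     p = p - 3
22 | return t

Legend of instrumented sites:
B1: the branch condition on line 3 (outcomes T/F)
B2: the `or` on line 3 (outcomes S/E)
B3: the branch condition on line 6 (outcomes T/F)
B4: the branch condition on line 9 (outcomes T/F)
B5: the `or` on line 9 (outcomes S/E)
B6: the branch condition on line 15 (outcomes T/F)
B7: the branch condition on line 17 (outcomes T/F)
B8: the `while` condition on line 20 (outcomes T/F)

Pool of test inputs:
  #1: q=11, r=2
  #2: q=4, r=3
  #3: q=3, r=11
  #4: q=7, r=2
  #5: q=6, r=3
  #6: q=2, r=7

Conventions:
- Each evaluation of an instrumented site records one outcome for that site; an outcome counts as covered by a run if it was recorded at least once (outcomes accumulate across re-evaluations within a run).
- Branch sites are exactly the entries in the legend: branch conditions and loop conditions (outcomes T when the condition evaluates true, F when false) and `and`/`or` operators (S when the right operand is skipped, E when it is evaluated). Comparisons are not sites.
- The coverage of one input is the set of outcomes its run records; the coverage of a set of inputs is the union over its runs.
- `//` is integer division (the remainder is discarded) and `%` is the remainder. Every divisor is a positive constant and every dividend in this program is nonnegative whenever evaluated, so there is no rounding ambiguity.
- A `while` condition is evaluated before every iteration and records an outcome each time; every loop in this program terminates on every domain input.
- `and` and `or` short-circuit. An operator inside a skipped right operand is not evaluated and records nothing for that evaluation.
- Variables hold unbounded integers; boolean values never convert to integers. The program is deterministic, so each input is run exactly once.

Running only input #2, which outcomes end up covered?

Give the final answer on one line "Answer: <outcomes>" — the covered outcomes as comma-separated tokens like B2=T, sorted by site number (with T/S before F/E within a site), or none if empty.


Simulating input #2 (q=4, r=3) step by step:
  B2->S, B1->T, B6->T, B8->T, B8->T, B8->F
as a set, this run covers: B1=T, B2=S, B6=T, B8=T, B8=F
Answer: B1=T, B2=S, B6=T, B8=T, B8=F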